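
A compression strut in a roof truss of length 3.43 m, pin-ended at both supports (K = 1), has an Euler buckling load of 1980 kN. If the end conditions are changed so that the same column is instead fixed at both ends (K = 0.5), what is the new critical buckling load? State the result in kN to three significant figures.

P_cr ∝ 1/K², so P_cr,new = P_cr,old × (K_old/K_new)² = 1980 × (1/0.5)²
= 1980 × 4.000 = 7920 kN

P_cr ≈ 7920 kN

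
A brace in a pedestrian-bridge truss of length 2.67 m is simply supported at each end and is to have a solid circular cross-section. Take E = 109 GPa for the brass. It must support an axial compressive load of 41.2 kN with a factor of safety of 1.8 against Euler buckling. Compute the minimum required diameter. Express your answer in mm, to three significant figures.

d ≈ 56.3 mm

Required P_cr = n·P = 1.8 × 41.2 = 74.16 kN
L_e = K·L = 1 × 2.67 = 2.670 m
Required I = P_cr·L_e²/(π²E) = 7.416×10^4 × 2.670² / (π² × 1.09×10^11) = 4.914×10^-7 m⁴
I_req = 4.914×10^5 mm⁴
Solid circle: I = πd⁴/64  ⇒  d = (64I/π)^(1/4) = (64×4.914×10^5/π)^(1/4) = 56.3 mm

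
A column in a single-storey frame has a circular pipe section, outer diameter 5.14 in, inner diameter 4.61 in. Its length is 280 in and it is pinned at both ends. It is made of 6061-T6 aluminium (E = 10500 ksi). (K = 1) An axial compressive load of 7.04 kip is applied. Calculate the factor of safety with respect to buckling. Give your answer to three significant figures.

d_o = 5.14 in, d_i = 4.61 in
I = π(d_o⁴ − d_i⁴)/64 = π(5.14⁴ − 4.610⁴)/64 = 12.09 in⁴
Effective length L_e = K·L = 1 × 280 = 280.0 in
P_cr = π²EI / L_e² = π² × 10500×10³ × 12.09 / 280.0² = 1.598×10^4 lb
Factor of safety n = P_cr / P = 15.984 / 7.04 = 2.27

n ≈ 2.27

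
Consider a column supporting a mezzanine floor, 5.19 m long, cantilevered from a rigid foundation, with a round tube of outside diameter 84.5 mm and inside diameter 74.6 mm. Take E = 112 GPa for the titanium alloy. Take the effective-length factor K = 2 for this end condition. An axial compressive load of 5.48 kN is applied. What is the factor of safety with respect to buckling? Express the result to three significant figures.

n ≈ 1.84

d_o = 84.5 mm, d_i = 74.6 mm
I = π(d_o⁴ − d_i⁴)/64 = π(84.5⁴ − 74.60⁴)/64 = 9.823×10^5 mm⁴
I = 9.823×10^5 mm⁴ = 9.823×10^-7 m⁴
Effective length L_e = K·L = 2 × 5.19 = 10.38 m
P_cr = π²EI / L_e² = π² × 112×10⁹ × 9.823×10^-7 / 10.38² = 1.008×10^4 N
Factor of safety n = P_cr / P = 10.078 / 5.48 = 1.84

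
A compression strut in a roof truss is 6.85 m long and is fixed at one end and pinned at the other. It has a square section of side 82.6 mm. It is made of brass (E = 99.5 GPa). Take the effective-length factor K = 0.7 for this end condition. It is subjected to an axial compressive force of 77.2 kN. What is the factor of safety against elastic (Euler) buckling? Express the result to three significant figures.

I = a⁴/12 = 82.6⁴/12 = 3.879×10^6 mm⁴
I = 3.879×10^6 mm⁴ = 3.879×10^-6 m⁴
Effective length L_e = K·L = 0.7 × 6.85 = 4.795 m
P_cr = π²EI / L_e² = π² × 99.5×10⁹ × 3.879×10^-6 / 4.795² = 1.657×10^5 N
Factor of safety n = P_cr / P = 165.69 / 77.2 = 2.15

n ≈ 2.15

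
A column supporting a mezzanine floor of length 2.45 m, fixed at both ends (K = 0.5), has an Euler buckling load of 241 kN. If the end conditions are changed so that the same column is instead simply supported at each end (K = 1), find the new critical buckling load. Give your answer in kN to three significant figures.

P_cr ≈ 60.2 kN

P_cr ∝ 1/K², so P_cr,new = P_cr,old × (K_old/K_new)² = 241 × (0.5/1)²
= 241 × 0.2500 = 60.2 kN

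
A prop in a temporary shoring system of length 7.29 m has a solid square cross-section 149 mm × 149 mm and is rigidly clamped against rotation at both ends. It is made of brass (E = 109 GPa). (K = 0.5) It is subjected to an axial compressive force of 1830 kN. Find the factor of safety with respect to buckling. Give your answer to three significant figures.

I = a⁴/12 = 149⁴/12 = 4.107×10^7 mm⁴
I = 4.107×10^7 mm⁴ = 4.107×10^-5 m⁴
Effective length L_e = K·L = 0.5 × 7.29 = 3.645 m
P_cr = π²EI / L_e² = π² × 109×10⁹ × 4.107×10^-5 / 3.645² = 3.326×10^6 N
Factor of safety n = P_cr / P = 3325.8 / 1830 = 1.82

n ≈ 1.82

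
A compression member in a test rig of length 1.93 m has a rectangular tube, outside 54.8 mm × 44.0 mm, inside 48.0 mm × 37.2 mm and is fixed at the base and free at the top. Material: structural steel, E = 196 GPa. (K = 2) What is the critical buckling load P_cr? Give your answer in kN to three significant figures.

Weak-axis I_min = (h_o·b_o³ − h_i·b_i³)/12 with b_o = 44.0, b_i = 37.20 mm (shorter outer/inner sides).
I_min = (54.8×44.0³ − 48.00×37.20³)/12 = 1.831×10^5 mm⁴
I = 1.831×10^5 mm⁴ = 1.831×10^-7 m⁴
Effective length L_e = K·L = 2 × 1.93 = 3.860 m
P_cr = π²EI / L_e² = π² × 196×10⁹ × 1.831×10^-7 / 3.860² = 2.377×10^4 N

P_cr ≈ 23.8 kN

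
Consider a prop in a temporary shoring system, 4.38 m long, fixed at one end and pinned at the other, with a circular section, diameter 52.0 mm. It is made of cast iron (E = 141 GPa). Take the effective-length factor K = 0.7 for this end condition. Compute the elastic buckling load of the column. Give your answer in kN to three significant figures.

I = πd⁴/64 = π×52.0⁴/64 = 3.589×10^5 mm⁴
I = 3.589×10^5 mm⁴ = 3.589×10^-7 m⁴
Effective length L_e = K·L = 0.7 × 4.38 = 3.066 m
P_cr = π²EI / L_e² = π² × 141×10⁹ × 3.589×10^-7 / 3.066² = 5.313×10^4 N

P_cr ≈ 53.1 kN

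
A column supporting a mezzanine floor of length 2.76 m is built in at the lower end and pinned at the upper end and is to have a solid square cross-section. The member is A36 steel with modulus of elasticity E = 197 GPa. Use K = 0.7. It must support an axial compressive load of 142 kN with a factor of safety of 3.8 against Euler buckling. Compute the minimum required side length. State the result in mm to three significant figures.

a ≈ 59.4 mm

Required P_cr = n·P = 3.8 × 142 = 539.6 kN
L_e = K·L = 0.7 × 2.76 = 1.932 m
Required I = P_cr·L_e²/(π²E) = 5.396×10^5 × 1.932² / (π² × 1.97×10^11) = 1.036×10^-6 m⁴
I_req = 1.036×10^6 mm⁴
Solid square: I = a⁴/12  ⇒  a = (12I)^(1/4) = (12×1.036×10^6)^(1/4) = 59.4 mm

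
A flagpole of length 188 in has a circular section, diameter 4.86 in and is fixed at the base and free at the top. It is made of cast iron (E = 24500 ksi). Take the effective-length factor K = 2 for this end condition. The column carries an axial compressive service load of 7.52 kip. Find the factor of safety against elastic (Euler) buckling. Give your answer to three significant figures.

I = πd⁴/64 = π×4.86⁴/64 = 27.39 in⁴
Effective length L_e = K·L = 2 × 188 = 376.0 in
P_cr = π²EI / L_e² = π² × 24500×10³ × 27.39 / 376.0² = 4.684×10^4 lb
Factor of safety n = P_cr / P = 46.839 / 7.52 = 6.23

n ≈ 6.23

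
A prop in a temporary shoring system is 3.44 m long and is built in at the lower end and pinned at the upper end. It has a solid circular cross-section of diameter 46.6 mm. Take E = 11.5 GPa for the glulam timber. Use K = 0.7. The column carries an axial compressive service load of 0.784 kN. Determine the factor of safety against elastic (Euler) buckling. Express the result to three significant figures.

n ≈ 5.78

I = πd⁴/64 = π×46.6⁴/64 = 2.315×10^5 mm⁴
I = 2.315×10^5 mm⁴ = 2.315×10^-7 m⁴
Effective length L_e = K·L = 0.7 × 3.44 = 2.408 m
P_cr = π²EI / L_e² = π² × 11.5×10⁹ × 2.315×10^-7 / 2.408² = 4.531×10^3 N
Factor of safety n = P_cr / P = 4.5310 / 0.784 = 5.78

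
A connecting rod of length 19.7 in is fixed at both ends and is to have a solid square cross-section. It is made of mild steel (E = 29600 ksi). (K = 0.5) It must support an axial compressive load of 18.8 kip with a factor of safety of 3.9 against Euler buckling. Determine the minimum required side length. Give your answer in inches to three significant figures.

a ≈ 0.735 in

Required P_cr = n·P = 3.9 × 18.8 = 73.32 kip
L_e = K·L = 0.5 × 19.7 = 9.850 in
Required I = P_cr·L_e²/(π²E) = 7.332×10^4 × 9.850² / (π² × 2.96×10^7) = 2.435×10^-2 in⁴
Solid square: I = a⁴/12  ⇒  a = (12I)^(1/4) = (12×2.435×10^-2)^(1/4) = 0.735 in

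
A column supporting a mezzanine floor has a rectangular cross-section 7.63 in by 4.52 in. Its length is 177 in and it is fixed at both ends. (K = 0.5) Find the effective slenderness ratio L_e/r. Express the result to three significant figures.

Buckling occurs about the weak axis: I_min = h·b³/12 with b = 4.52 in (the shorter side).
I_min = 7.63×4.52³/12 = 58.72 in⁴
A = 34.49 in²;  r_min = √(I/A) = √(58.72/34.49) = 1.305 in
L_e = K·L = 0.5 × 177 = 88.50 in
λ = L_e / r_min = 88.500 / 1.305 = 67.8

λ ≈ 67.8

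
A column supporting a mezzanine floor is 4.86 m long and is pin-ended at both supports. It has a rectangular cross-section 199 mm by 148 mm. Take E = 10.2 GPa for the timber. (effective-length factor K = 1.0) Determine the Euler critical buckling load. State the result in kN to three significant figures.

Buckling occurs about the weak axis: I_min = h·b³/12 with b = 148 mm (the shorter side).
I_min = 199×148³/12 = 5.376×10^7 mm⁴
I = 5.376×10^7 mm⁴ = 5.376×10^-5 m⁴
Effective length L_e = K·L = 1 × 4.86 = 4.860 m
P_cr = π²EI / L_e² = π² × 10.2×10⁹ × 5.376×10^-5 / 4.860² = 2.291×10^5 N

P_cr ≈ 229 kN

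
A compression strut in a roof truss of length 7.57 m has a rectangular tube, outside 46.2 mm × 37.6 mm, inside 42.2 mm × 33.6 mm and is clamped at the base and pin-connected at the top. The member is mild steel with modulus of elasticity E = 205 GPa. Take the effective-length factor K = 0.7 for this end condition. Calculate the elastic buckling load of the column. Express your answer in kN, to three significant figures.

P_cr ≈ 5.13 kN

Weak-axis I_min = (h_o·b_o³ − h_i·b_i³)/12 with b_o = 37.6, b_i = 33.60 mm (shorter outer/inner sides).
I_min = (46.2×37.6³ − 42.20×33.60³)/12 = 7.126×10^4 mm⁴
I = 7.126×10^4 mm⁴ = 7.126×10^-8 m⁴
Effective length L_e = K·L = 0.7 × 7.57 = 5.299 m
P_cr = π²EI / L_e² = π² × 205×10⁹ × 7.126×10^-8 / 5.299² = 5.135×10^3 N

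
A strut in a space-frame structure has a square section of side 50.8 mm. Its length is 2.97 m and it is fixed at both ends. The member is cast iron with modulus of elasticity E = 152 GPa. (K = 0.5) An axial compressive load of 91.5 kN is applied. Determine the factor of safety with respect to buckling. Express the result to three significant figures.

I = a⁴/12 = 50.8⁴/12 = 5.550×10^5 mm⁴
I = 5.550×10^5 mm⁴ = 5.550×10^-7 m⁴
Effective length L_e = K·L = 0.5 × 2.97 = 1.485 m
P_cr = π²EI / L_e² = π² × 152×10⁹ × 5.550×10^-7 / 1.485² = 3.775×10^5 N
Factor of safety n = P_cr / P = 377.54 / 91.5 = 4.13

n ≈ 4.13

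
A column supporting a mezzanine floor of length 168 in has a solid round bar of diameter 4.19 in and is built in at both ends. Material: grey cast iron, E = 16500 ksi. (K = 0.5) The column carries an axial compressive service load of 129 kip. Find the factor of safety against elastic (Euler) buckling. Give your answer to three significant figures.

n ≈ 2.71

I = πd⁴/64 = π×4.19⁴/64 = 15.13 in⁴
Effective length L_e = K·L = 0.5 × 168 = 84.00 in
P_cr = π²EI / L_e² = π² × 16500×10³ × 15.13 / 84.00² = 3.492×10^5 lb
Factor of safety n = P_cr / P = 349.18 / 129 = 2.71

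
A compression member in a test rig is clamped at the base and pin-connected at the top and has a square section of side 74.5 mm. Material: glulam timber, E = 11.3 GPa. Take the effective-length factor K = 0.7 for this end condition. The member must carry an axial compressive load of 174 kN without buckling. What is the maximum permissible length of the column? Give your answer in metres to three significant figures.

L_max ≈ 1.83 m

I = a⁴/12 = 74.5⁴/12 = 2.567×10^6 mm⁴
I = 2.567×10^-6 m⁴
At the buckling limit P_cr = P = 1.740×10^5 N
From P_cr = π²EI/(K·L)²:  L = (1/K)·√(π²EI/P_cr) = (1/0.7)·√(π²×1.13×10^10×2.567×10^-6/1.740×10^5)
L = 1.83 m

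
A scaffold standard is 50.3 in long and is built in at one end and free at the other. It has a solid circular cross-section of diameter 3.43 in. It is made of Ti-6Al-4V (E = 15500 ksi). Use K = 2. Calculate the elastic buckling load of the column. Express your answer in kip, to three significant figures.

P_cr ≈ 103 kip

I = πd⁴/64 = π×3.43⁴/64 = 6.794 in⁴
Effective length L_e = K·L = 2 × 50.3 = 100.6 in
P_cr = π²EI / L_e² = π² × 15500×10³ × 6.794 / 100.6² = 1.027×10^5 lb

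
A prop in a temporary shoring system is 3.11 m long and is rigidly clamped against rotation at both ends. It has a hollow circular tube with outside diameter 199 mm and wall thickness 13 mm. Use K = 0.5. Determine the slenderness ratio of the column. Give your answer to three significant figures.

λ ≈ 23.6

Inner diameter d_i = 199 − 2×13 = 173.0 mm
I = π(d_o⁴ − d_i⁴)/64 = π(199⁴ − 173.0⁴)/64 = 3.301×10^7 mm⁴
A = 7.596×10^3 mm²;  r_min = √(I/A) = √(3.301×10^7/7.596×10^3) = 65.92 mm
L_e = K·L = 0.5 × 3.11 m = 1.555 m = 1555.0 mm
λ = L_e / r_min = 1555.0 / 65.92 = 23.6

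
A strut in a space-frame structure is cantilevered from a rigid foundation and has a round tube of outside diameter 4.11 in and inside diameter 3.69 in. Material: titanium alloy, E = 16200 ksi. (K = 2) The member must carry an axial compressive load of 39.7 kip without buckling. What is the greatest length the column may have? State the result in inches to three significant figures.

d_o = 4.11 in, d_i = 3.69 in
I = π(d_o⁴ − d_i⁴)/64 = π(4.11⁴ − 3.690⁴)/64 = 4.906 in⁴
At the buckling limit P_cr = P = 3.970×10^4 lb
From P_cr = π²EI/(K·L)²:  L = (1/K)·√(π²EI/P_cr) = (1/2)·√(π²×1.62×10^7×4.906/3.970×10^4)
L = 70.3 in

L_max ≈ 70.3 in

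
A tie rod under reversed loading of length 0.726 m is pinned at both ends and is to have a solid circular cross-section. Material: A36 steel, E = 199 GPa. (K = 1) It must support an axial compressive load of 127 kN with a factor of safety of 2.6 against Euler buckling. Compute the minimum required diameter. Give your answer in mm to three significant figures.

d ≈ 36.7 mm

Required P_cr = n·P = 2.6 × 127 = 330.2 kN
L_e = K·L = 1 × 0.726 = 0.7260 m
Required I = P_cr·L_e²/(π²E) = 3.302×10^5 × 0.7260² / (π² × 1.99×10^11) = 8.861×10^-8 m⁴
I_req = 8.861×10^4 mm⁴
Solid circle: I = πd⁴/64  ⇒  d = (64I/π)^(1/4) = (64×8.861×10^4/π)^(1/4) = 36.7 mm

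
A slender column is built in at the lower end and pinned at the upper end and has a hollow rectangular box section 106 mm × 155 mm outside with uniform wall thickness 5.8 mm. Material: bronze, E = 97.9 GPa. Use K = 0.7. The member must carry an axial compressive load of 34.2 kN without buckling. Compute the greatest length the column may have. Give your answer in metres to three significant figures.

Inner dimensions: h_i = 155 − 2×5.8 = 143.4 mm, b_i = 106 − 2×5.8 = 94.40 mm
Weak-axis I_min = (h_o·b_o³ − h_i·b_i³)/12 with b_o = 106, b_i = 94.40 mm (shorter outer/inner sides).
I_min = (155×106³ − 143.4×94.40³)/12 = 5.331×10^6 mm⁴
I = 5.331×10^-6 m⁴
At the buckling limit P_cr = P = 3.420×10^4 N
From P_cr = π²EI/(K·L)²:  L = (1/K)·√(π²EI/P_cr) = (1/0.7)·√(π²×9.79×10^10×5.331×10^-6/3.420×10^4)
L = 17.5 m

L_max ≈ 17.5 m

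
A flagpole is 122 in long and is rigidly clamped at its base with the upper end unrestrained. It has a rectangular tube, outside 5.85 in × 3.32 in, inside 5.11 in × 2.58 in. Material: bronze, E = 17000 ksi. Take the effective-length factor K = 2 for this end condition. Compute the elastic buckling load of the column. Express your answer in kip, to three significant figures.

P_cr ≈ 29.7 kip

Weak-axis I_min = (h_o·b_o³ − h_i·b_i³)/12 with b_o = 3.32, b_i = 2.580 in (shorter outer/inner sides).
I_min = (5.85×3.32³ − 5.110×2.580³)/12 = 10.53 in⁴
Effective length L_e = K·L = 2 × 122 = 244.0 in
P_cr = π²EI / L_e² = π² × 17000×10³ × 10.53 / 244.0² = 2.967×10^4 lb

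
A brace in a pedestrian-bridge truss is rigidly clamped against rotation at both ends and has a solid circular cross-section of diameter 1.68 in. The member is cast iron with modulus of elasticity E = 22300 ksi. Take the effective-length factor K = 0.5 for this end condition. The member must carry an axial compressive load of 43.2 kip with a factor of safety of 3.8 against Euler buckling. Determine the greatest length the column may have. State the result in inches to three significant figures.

L_max ≈ 45.8 in

I = πd⁴/64 = π×1.68⁴/64 = 0.3910 in⁴
Required critical load P_cr = n·P = 3.8 × 43.2 = 164.2 kip = 1.642×10^5 lb
From P_cr = π²EI/(K·L)²:  L = (1/K)·√(π²EI/P_cr) = (1/0.5)·√(π²×2.23×10^7×0.3910/1.642×10^5)
L = 45.8 in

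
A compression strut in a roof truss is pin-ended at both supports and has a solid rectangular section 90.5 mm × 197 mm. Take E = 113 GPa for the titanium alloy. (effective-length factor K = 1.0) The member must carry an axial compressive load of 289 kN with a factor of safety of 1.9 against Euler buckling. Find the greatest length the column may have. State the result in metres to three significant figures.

Buckling occurs about the weak axis: I_min = h·b³/12 with b = 90.5 mm (the shorter side).
I_min = 197×90.5³/12 = 1.217×10^7 mm⁴
I = 1.217×10^-5 m⁴
Required critical load P_cr = n·P = 1.9 × 289 = 549.1 kN = 5.491×10^5 N
From P_cr = π²EI/(K·L)²:  L = (1/K)·√(π²EI/P_cr) = (1/1)·√(π²×1.13×10^11×1.217×10^-5/5.491×10^5)
L = 4.97 m

L_max ≈ 4.97 m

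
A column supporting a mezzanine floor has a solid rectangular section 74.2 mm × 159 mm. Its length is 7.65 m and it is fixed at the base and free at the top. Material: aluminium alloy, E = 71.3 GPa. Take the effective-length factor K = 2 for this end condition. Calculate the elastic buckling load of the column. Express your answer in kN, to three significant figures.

P_cr ≈ 16.3 kN

Buckling occurs about the weak axis: I_min = h·b³/12 with b = 74.2 mm (the shorter side).
I_min = 159×74.2³/12 = 5.413×10^6 mm⁴
I = 5.413×10^6 mm⁴ = 5.413×10^-6 m⁴
Effective length L_e = K·L = 2 × 7.65 = 15.30 m
P_cr = π²EI / L_e² = π² × 71.3×10⁹ × 5.413×10^-6 / 15.30² = 1.627×10^4 N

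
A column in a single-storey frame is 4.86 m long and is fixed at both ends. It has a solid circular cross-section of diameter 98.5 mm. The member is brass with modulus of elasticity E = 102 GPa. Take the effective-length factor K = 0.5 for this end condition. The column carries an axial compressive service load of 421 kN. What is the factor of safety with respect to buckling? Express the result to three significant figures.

I = πd⁴/64 = π×98.5⁴/64 = 4.621×10^6 mm⁴
I = 4.621×10^6 mm⁴ = 4.621×10^-6 m⁴
Effective length L_e = K·L = 0.5 × 4.86 = 2.430 m
P_cr = π²EI / L_e² = π² × 102×10⁹ × 4.621×10^-6 / 2.430² = 7.878×10^5 N
Factor of safety n = P_cr / P = 787.77 / 421 = 1.87

n ≈ 1.87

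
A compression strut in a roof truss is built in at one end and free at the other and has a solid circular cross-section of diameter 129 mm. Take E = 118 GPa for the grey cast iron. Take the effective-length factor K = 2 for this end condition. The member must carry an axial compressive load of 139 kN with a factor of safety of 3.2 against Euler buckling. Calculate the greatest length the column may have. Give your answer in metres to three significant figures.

L_max ≈ 2.98 m

I = πd⁴/64 = π×129⁴/64 = 1.359×10^7 mm⁴
I = 1.359×10^-5 m⁴
Required critical load P_cr = n·P = 3.2 × 139 = 444.8 kN = 4.448×10^5 N
From P_cr = π²EI/(K·L)²:  L = (1/K)·√(π²EI/P_cr) = (1/2)·√(π²×1.18×10^11×1.359×10^-5/4.448×10^5)
L = 2.98 m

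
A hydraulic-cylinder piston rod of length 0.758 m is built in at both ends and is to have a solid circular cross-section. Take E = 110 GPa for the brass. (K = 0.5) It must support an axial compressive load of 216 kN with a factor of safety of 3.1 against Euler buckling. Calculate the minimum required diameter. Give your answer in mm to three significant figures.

d ≈ 36.7 mm

Required P_cr = n·P = 3.1 × 216 = 669.6 kN
L_e = K·L = 0.5 × 0.758 = 0.3790 m
Required I = P_cr·L_e²/(π²E) = 6.696×10^5 × 0.3790² / (π² × 1.10×10^11) = 8.859×10^-8 m⁴
I_req = 8.859×10^4 mm⁴
Solid circle: I = πd⁴/64  ⇒  d = (64I/π)^(1/4) = (64×8.859×10^4/π)^(1/4) = 36.7 mm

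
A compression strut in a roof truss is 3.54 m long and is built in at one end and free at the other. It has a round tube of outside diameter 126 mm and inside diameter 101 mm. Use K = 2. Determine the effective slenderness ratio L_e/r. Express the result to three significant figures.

d_o = 126 mm, d_i = 101 mm
I = π(d_o⁴ − d_i⁴)/64 = π(126⁴ − 101.0⁴)/64 = 7.264×10^6 mm⁴
A = 4.457×10^3 mm²;  r_min = √(I/A) = √(7.264×10^6/4.457×10^3) = 40.37 mm
L_e = K·L = 2 × 3.54 m = 7.080 m = 7080.0 mm
λ = L_e / r_min = 7080.0 / 40.37 = 175

λ ≈ 175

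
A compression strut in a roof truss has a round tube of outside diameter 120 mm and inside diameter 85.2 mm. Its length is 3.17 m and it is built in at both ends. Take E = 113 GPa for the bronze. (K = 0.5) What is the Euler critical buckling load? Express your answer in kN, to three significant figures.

d_o = 120 mm, d_i = 85.2 mm
I = π(d_o⁴ − d_i⁴)/64 = π(120⁴ − 85.20⁴)/64 = 7.592×10^6 mm⁴
I = 7.592×10^6 mm⁴ = 7.592×10^-6 m⁴
Effective length L_e = K·L = 0.5 × 3.17 = 1.585 m
P_cr = π²EI / L_e² = π² × 113×10⁹ × 7.592×10^-6 / 1.585² = 3.370×10^6 N

P_cr ≈ 3370 kN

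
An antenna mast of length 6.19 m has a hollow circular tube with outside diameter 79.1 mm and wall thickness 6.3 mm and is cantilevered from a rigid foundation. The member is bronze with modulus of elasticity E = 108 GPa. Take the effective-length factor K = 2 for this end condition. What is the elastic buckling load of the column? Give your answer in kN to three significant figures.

Inner diameter d_i = 79.1 − 2×6.3 = 66.50 mm
I = π(d_o⁴ − d_i⁴)/64 = π(79.1⁴ − 66.50⁴)/64 = 9.617×10^5 mm⁴
I = 9.617×10^5 mm⁴ = 9.617×10^-7 m⁴
Effective length L_e = K·L = 2 × 6.19 = 12.38 m
P_cr = π²EI / L_e² = π² × 108×10⁹ × 9.617×10^-7 / 12.38² = 6.688×10^3 N

P_cr ≈ 6.69 kN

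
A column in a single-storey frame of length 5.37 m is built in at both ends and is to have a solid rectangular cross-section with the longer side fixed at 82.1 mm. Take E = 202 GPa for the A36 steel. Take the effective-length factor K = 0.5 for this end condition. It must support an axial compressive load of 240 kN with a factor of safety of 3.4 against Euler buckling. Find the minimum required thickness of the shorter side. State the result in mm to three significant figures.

b ≈ 75.6 mm

Required P_cr = n·P = 3.4 × 240 = 816.0 kN
L_e = K·L = 0.5 × 5.37 = 2.685 m
Required I = P_cr·L_e²/(π²E) = 8.160×10^5 × 2.685² / (π² × 2.02×10^11) = 2.951×10^-6 m⁴
I_req = 2.951×10^6 mm⁴
Rectangle, weak axis: I_min = h·b³/12 with h = 82.1 mm fixed  ⇒  b = (12I/h)^(1/3) = 75.6 mm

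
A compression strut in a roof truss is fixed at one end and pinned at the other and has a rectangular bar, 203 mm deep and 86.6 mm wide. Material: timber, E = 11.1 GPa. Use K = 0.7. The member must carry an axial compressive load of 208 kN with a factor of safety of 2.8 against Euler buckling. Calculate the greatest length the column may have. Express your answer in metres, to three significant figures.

Buckling occurs about the weak axis: I_min = h·b³/12 with b = 86.6 mm (the shorter side).
I_min = 203×86.6³/12 = 1.099×10^7 mm⁴
I = 1.099×10^-5 m⁴
Required critical load P_cr = n·P = 2.8 × 208 = 582.4 kN = 5.824×10^5 N
From P_cr = π²EI/(K·L)²:  L = (1/K)·√(π²EI/P_cr) = (1/0.7)·√(π²×1.11×10^10×1.099×10^-5/5.824×10^5)
L = 2.05 m

L_max ≈ 2.05 m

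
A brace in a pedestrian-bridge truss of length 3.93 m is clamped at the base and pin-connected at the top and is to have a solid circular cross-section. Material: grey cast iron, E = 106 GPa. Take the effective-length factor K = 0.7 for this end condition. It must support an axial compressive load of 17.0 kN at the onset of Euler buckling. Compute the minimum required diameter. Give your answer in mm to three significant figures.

L_e = K·L = 0.7 × 3.93 = 2.751 m
Required I = P_cr·L_e²/(π²E) = 1.700×10^4 × 2.751² / (π² × 1.06×10^11) = 1.230×10^-7 m⁴
I_req = 1.230×10^5 mm⁴
Solid circle: I = πd⁴/64  ⇒  d = (64I/π)^(1/4) = (64×1.230×10^5/π)^(1/4) = 39.8 mm

d ≈ 39.8 mm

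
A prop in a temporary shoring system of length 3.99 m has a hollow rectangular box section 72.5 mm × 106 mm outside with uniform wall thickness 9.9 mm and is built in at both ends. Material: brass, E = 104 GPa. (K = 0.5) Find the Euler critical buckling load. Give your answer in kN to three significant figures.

P_cr ≈ 597 kN

Inner dimensions: h_i = 106 − 2×9.9 = 86.20 mm, b_i = 72.5 − 2×9.9 = 52.70 mm
Weak-axis I_min = (h_o·b_o³ − h_i·b_i³)/12 with b_o = 72.5, b_i = 52.70 mm (shorter outer/inner sides).
I_min = (106×72.5³ − 86.20×52.70³)/12 = 2.315×10^6 mm⁴
I = 2.315×10^6 mm⁴ = 2.315×10^-6 m⁴
Effective length L_e = K·L = 0.5 × 3.99 = 1.995 m
P_cr = π²EI / L_e² = π² × 104×10⁹ × 2.315×10^-6 / 1.995² = 5.970×10^5 N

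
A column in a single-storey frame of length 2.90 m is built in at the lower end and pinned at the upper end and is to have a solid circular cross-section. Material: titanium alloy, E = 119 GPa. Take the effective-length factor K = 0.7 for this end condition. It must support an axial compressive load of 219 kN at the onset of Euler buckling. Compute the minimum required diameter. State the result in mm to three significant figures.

L_e = K·L = 0.7 × 2.90 = 2.030 m
Required I = P_cr·L_e²/(π²E) = 2.190×10^5 × 2.030² / (π² × 1.19×10^11) = 7.684×10^-7 m⁴
I_req = 7.684×10^5 mm⁴
Solid circle: I = πd⁴/64  ⇒  d = (64I/π)^(1/4) = (64×7.684×10^5/π)^(1/4) = 62.9 mm

d ≈ 62.9 mm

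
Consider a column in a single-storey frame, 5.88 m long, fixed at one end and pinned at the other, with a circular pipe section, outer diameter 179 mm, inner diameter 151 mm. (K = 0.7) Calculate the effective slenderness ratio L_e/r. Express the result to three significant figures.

λ ≈ 70.3

d_o = 179 mm, d_i = 151 mm
I = π(d_o⁴ − d_i⁴)/64 = π(179⁴ − 151.0⁴)/64 = 2.487×10^7 mm⁴
A = 7.257×10^3 mm²;  r_min = √(I/A) = √(2.487×10^7/7.257×10^3) = 58.55 mm
L_e = K·L = 0.7 × 5.88 m = 4.116 m = 4116.0 mm
λ = L_e / r_min = 4116.0 / 58.55 = 70.3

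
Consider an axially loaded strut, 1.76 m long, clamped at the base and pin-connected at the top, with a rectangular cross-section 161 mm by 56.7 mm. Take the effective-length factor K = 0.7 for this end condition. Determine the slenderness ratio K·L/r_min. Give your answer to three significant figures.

λ ≈ 75.3

Buckling occurs about the weak axis: I_min = h·b³/12 with b = 56.7 mm (the shorter side).
I_min = 161×56.7³/12 = 2.446×10^6 mm⁴
A = 9.129×10^3 mm²;  r_min = √(I/A) = √(2.446×10^6/9.129×10^3) = 16.37 mm
L_e = K·L = 0.7 × 1.76 m = 1.232 m = 1232.0 mm
λ = L_e / r_min = 1232.0 / 16.37 = 75.3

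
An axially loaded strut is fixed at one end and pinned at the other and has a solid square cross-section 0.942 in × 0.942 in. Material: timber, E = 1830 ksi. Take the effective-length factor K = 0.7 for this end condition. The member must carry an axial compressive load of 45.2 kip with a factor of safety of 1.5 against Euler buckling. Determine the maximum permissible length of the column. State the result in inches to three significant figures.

I = a⁴/12 = 0.942⁴/12 = 6.562×10^-2 in⁴
Required critical load P_cr = n·P = 1.5 × 45.2 = 67.80 kip = 6.780×10^4 lb
From P_cr = π²EI/(K·L)²:  L = (1/K)·√(π²EI/P_cr) = (1/0.7)·√(π²×1.83×10^6×6.562×10^-2/6.780×10^4)
L = 5.97 in

L_max ≈ 5.97 in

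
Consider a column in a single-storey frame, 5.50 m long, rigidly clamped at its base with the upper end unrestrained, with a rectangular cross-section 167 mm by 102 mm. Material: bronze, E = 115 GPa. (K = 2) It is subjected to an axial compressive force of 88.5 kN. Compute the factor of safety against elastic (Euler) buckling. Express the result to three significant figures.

n ≈ 1.57

Buckling occurs about the weak axis: I_min = h·b³/12 with b = 102 mm (the shorter side).
I_min = 167×102³/12 = 1.477×10^7 mm⁴
I = 1.477×10^7 mm⁴ = 1.477×10^-5 m⁴
Effective length L_e = K·L = 2 × 5.50 = 11.00 m
P_cr = π²EI / L_e² = π² × 115×10⁹ × 1.477×10^-5 / 11.00² = 1.385×10^5 N
Factor of safety n = P_cr / P = 138.53 / 88.5 = 1.57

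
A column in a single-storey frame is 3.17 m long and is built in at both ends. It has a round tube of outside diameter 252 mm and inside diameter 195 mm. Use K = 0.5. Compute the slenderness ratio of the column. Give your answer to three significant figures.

d_o = 252 mm, d_i = 195 mm
I = π(d_o⁴ − d_i⁴)/64 = π(252⁴ − 195.0⁴)/64 = 1.270×10^8 mm⁴
A = 2.001×10^4 mm²;  r_min = √(I/A) = √(1.270×10^8/2.001×10^4) = 79.66 mm
L_e = K·L = 0.5 × 3.17 m = 1.585 m = 1585.0 mm
λ = L_e / r_min = 1585.0 / 79.66 = 19.9

λ ≈ 19.9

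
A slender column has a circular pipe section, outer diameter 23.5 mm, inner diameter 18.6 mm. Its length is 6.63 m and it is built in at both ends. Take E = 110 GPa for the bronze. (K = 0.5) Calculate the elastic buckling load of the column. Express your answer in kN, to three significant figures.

P_cr ≈ 0.899 kN

d_o = 23.5 mm, d_i = 18.6 mm
I = π(d_o⁴ − d_i⁴)/64 = π(23.5⁴ − 18.60⁴)/64 = 9.095×10^3 mm⁴
I = 9.095×10^3 mm⁴ = 9.095×10^-9 m⁴
Effective length L_e = K·L = 0.5 × 6.63 = 3.315 m
P_cr = π²EI / L_e² = π² × 110×10⁹ × 9.095×10^-9 / 3.315² = 898.6 N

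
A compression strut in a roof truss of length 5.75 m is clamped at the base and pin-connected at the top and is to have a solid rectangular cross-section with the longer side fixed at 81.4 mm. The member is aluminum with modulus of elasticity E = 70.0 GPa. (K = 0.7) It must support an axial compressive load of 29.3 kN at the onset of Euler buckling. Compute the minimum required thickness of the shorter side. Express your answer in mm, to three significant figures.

b ≈ 46.6 mm

L_e = K·L = 0.7 × 5.75 = 4.025 m
Required I = P_cr·L_e²/(π²E) = 2.930×10^4 × 4.025² / (π² × 7.00×10^10) = 6.871×10^-7 m⁴
I_req = 6.871×10^5 mm⁴
Rectangle, weak axis: I_min = h·b³/12 with h = 81.4 mm fixed  ⇒  b = (12I/h)^(1/3) = 46.6 mm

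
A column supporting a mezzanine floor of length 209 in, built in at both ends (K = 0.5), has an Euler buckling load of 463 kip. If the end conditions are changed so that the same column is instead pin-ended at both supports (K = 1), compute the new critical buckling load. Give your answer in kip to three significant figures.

P_cr ≈ 116 kip

P_cr ∝ 1/K², so P_cr,new = P_cr,old × (K_old/K_new)² = 463 × (0.5/1)²
= 463 × 0.2500 = 116 kip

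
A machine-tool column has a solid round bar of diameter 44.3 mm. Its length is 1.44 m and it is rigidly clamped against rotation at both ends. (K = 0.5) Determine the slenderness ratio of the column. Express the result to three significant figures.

For a solid circle r = d/4 = 44.3/4 = 11.08 mm
L_e = K·L = 0.5 × 1.44 m = 0.7200 m = 720.00 mm
λ = L_e / r_min = 720.00 / 11.08 = 65.0

λ ≈ 65.0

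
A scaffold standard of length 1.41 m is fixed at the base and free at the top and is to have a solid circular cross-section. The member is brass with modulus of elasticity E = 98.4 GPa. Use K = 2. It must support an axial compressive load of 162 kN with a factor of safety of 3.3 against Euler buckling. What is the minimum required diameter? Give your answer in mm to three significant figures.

Required P_cr = n·P = 3.3 × 162 = 534.6 kN
L_e = K·L = 2 × 1.41 = 2.820 m
Required I = P_cr·L_e²/(π²E) = 5.346×10^5 × 2.820² / (π² × 9.84×10^10) = 4.378×10^-6 m⁴
I_req = 4.378×10^6 mm⁴
Solid circle: I = πd⁴/64  ⇒  d = (64I/π)^(1/4) = (64×4.378×10^6/π)^(1/4) = 97.2 mm

d ≈ 97.2 mm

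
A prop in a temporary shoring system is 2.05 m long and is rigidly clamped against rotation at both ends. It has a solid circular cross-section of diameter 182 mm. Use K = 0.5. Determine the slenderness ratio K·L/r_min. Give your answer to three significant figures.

λ ≈ 22.5

For a solid circle r = d/4 = 182/4 = 45.50 mm
L_e = K·L = 0.5 × 2.05 m = 1.025 m = 1025.0 mm
λ = L_e / r_min = 1025.0 / 45.50 = 22.5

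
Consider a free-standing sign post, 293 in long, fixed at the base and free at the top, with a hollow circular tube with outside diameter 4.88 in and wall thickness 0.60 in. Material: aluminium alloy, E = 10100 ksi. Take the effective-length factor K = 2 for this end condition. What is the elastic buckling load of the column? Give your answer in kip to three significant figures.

P_cr ≈ 5.47 kip

Inner diameter d_i = 4.88 − 2×0.60 = 3.680 in
I = π(d_o⁴ − d_i⁴)/64 = π(4.88⁴ − 3.680⁴)/64 = 18.84 in⁴
Effective length L_e = K·L = 2 × 293 = 586.0 in
P_cr = π²EI / L_e² = π² × 10100×10³ × 18.84 / 586.0² = 5.468×10^3 lb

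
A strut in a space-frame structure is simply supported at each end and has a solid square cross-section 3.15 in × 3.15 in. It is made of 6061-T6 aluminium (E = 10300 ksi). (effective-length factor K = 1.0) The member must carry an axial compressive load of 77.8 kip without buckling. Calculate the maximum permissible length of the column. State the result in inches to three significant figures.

L_max ≈ 104 in

I = a⁴/12 = 3.15⁴/12 = 8.205 in⁴
At the buckling limit P_cr = P = 7.780×10^4 lb
From P_cr = π²EI/(K·L)²:  L = (1/K)·√(π²EI/P_cr) = (1/1)·√(π²×1.03×10^7×8.205/7.780×10^4)
L = 104 in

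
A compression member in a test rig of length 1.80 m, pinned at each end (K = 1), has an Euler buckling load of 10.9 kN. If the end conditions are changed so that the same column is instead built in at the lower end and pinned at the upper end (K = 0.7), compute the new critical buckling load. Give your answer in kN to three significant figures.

P_cr ∝ 1/K², so P_cr,new = P_cr,old × (K_old/K_new)² = 10.9 × (1/0.7)²
= 10.9 × 2.041 = 22.2 kN

P_cr ≈ 22.2 kN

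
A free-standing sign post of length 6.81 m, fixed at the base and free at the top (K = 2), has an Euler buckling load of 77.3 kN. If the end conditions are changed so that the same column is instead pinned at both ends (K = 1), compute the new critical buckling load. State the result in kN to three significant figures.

P_cr ≈ 309 kN

P_cr ∝ 1/K², so P_cr,new = P_cr,old × (K_old/K_new)² = 77.3 × (2/1)²
= 77.3 × 4.000 = 309 kN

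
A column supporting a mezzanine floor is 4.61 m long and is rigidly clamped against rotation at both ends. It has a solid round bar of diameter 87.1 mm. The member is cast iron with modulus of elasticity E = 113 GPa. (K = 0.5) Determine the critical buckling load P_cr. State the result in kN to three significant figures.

P_cr ≈ 593 kN

I = πd⁴/64 = π×87.1⁴/64 = 2.825×10^6 mm⁴
I = 2.825×10^6 mm⁴ = 2.825×10^-6 m⁴
Effective length L_e = K·L = 0.5 × 4.61 = 2.305 m
P_cr = π²EI / L_e² = π² × 113×10⁹ × 2.825×10^-6 / 2.305² = 5.930×10^5 N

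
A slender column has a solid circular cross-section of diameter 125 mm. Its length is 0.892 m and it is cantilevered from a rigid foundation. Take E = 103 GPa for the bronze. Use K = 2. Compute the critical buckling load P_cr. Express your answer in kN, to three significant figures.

P_cr ≈ 3830 kN

I = πd⁴/64 = π×125⁴/64 = 1.198×10^7 mm⁴
I = 1.198×10^7 mm⁴ = 1.198×10^-5 m⁴
Effective length L_e = K·L = 2 × 0.892 = 1.784 m
P_cr = π²EI / L_e² = π² × 103×10⁹ × 1.198×10^-5 / 1.784² = 3.828×10^6 N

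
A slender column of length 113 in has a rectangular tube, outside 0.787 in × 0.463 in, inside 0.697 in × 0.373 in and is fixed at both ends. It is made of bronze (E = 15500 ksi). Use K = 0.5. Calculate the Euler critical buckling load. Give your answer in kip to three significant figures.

Weak-axis I_min = (h_o·b_o³ − h_i·b_i³)/12 with b_o = 0.463, b_i = 0.3730 in (shorter outer/inner sides).
I_min = (0.787×0.463³ − 0.6970×0.3730³)/12 = 3.495×10^-3 in⁴
Effective length L_e = K·L = 0.5 × 113 = 56.50 in
P_cr = π²EI / L_e² = π² × 15500×10³ × 3.495×10^-3 / 56.50² = 167.5 lb

P_cr ≈ 0.167 kip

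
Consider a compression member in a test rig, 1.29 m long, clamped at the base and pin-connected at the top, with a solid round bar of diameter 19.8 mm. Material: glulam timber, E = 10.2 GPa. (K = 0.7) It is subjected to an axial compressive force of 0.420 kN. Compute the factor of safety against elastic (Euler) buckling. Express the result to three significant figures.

n ≈ 2.22

I = πd⁴/64 = π×19.8⁴/64 = 7.545×10^3 mm⁴
I = 7.545×10^3 mm⁴ = 7.545×10^-9 m⁴
Effective length L_e = K·L = 0.7 × 1.29 = 0.9030 m
P_cr = π²EI / L_e² = π² × 10.2×10⁹ × 7.545×10^-9 / 0.9030² = 931.4 N
Factor of safety n = P_cr / P = 0.93144 / 0.420 = 2.22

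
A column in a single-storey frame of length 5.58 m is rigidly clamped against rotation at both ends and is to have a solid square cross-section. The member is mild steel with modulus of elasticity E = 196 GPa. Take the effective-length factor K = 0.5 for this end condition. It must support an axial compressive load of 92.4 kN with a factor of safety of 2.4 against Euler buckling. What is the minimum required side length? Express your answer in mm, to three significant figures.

Required P_cr = n·P = 2.4 × 92.4 = 221.8 kN
L_e = K·L = 0.5 × 5.58 = 2.790 m
Required I = P_cr·L_e²/(π²E) = 2.218×10^5 × 2.790² / (π² × 1.96×10^11) = 8.924×10^-7 m⁴
I_req = 8.924×10^5 mm⁴
Solid square: I = a⁴/12  ⇒  a = (12I)^(1/4) = (12×8.924×10^5)^(1/4) = 57.2 mm

a ≈ 57.2 mm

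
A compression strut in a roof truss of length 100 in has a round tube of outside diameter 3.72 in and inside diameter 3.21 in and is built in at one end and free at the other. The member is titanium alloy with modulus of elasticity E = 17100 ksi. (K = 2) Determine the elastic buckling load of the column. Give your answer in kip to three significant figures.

d_o = 3.72 in, d_i = 3.21 in
I = π(d_o⁴ − d_i⁴)/64 = π(3.72⁴ − 3.210⁴)/64 = 4.188 in⁴
Effective length L_e = K·L = 2 × 100 = 200.0 in
P_cr = π²EI / L_e² = π² × 17100×10³ × 4.188 / 200.0² = 1.767×10^4 lb

P_cr ≈ 17.7 kip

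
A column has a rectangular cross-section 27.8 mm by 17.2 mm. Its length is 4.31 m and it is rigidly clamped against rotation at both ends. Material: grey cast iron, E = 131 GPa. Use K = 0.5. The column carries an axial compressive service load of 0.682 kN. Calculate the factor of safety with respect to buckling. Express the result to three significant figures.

Buckling occurs about the weak axis: I_min = h·b³/12 with b = 17.2 mm (the shorter side).
I_min = 27.8×17.2³/12 = 1.179×10^4 mm⁴
I = 1.179×10^4 mm⁴ = 1.179×10^-8 m⁴
Effective length L_e = K·L = 0.5 × 4.31 = 2.155 m
P_cr = π²EI / L_e² = π² × 131×10⁹ × 1.179×10^-8 / 2.155² = 3.282×10^3 N
Factor of safety n = P_cr / P = 3.2819 / 0.682 = 4.81

n ≈ 4.81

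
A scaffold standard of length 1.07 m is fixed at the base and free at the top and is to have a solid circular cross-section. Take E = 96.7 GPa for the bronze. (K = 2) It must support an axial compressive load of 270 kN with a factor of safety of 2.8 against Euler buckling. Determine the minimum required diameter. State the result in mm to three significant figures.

Required P_cr = n·P = 2.8 × 270 = 756.0 kN
L_e = K·L = 2 × 1.07 = 2.140 m
Required I = P_cr·L_e²/(π²E) = 7.560×10^5 × 2.140² / (π² × 9.67×10^10) = 3.628×10^-6 m⁴
I_req = 3.628×10^6 mm⁴
Solid circle: I = πd⁴/64  ⇒  d = (64I/π)^(1/4) = (64×3.628×10^6/π)^(1/4) = 92.7 mm

d ≈ 92.7 mm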